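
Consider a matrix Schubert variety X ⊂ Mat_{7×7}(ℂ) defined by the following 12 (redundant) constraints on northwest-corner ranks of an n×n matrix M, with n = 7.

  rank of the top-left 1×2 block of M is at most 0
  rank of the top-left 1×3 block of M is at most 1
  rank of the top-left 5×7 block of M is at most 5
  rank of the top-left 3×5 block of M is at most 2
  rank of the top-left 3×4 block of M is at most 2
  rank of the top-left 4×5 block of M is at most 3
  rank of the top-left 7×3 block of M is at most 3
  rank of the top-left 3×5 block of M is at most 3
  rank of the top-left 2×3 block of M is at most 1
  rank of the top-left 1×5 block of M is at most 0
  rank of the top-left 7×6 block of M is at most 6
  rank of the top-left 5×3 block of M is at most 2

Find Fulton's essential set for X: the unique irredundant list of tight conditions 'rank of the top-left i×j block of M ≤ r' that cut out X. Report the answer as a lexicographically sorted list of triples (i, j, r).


Rank table r_w(7×7) implied by the 12 constraints:

  row 1: 0 0 0 0 0 1 1
  row 2: 1 1 1 1 1 2 2
  row 3: 1 2 2 2 2 3 3
  row 4: 1 2 2 3 3 4 4
  row 5: 1 2 2 3 4 5 5
  row 6: 1 2 3 4 5 6 6
  row 7: 1 2 3 4 5 6 7

the unique w with this rank table is (6, 1, 2, 4, 5, 3, 7).

ℓ(w)=7; the 2 essential cells (i,j,r):

[(1, 5, 0), (5, 3, 2)]


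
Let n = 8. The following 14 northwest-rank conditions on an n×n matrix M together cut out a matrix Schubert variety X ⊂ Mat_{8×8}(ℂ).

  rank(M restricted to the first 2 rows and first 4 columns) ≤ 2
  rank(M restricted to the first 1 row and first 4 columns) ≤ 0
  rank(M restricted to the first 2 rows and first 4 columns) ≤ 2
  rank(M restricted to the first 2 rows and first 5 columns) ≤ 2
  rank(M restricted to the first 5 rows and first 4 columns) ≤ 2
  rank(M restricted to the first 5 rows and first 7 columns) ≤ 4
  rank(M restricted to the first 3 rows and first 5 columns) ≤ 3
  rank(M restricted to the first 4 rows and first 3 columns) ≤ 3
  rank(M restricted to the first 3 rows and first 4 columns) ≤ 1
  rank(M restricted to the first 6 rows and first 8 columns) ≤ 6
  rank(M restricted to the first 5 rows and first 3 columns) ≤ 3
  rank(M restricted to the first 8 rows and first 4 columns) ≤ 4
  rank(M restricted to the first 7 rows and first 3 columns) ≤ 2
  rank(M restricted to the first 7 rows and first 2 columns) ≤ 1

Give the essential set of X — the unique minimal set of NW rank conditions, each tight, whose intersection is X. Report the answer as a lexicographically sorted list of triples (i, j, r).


Rank table r_w(8×8) implied by the 14 constraints:

  R[1]: 0 | 0 | 0 | 0 | 1 | 1 | 1 | 1
  R[2]: 1 | 1 | 1 | 1 | 2 | 2 | 2 | 2
  R[3]: 1 | 1 | 1 | 1 | 2 | 3 | 3 | 3
  R[4]: 1 | 1 | 2 | 2 | 3 | 4 | 4 | 4
  R[5]: 1 | 1 | 2 | 2 | 3 | 4 | 4 | 5
  R[6]: 1 | 1 | 2 | 3 | 4 | 5 | 5 | 6
  R[7]: 1 | 1 | 2 | 3 | 4 | 5 | 6 | 7
  R[8]: 1 | 2 | 3 | 4 | 5 | 6 | 7 | 8

the unique w with this rank table is (5, 1, 6, 3, 8, 4, 7, 2).

Fulton essential set (5 of the 13 Rothe cells):

[(1, 4, 0), (3, 4, 1), (5, 4, 2), (5, 7, 4), (7, 2, 1)]


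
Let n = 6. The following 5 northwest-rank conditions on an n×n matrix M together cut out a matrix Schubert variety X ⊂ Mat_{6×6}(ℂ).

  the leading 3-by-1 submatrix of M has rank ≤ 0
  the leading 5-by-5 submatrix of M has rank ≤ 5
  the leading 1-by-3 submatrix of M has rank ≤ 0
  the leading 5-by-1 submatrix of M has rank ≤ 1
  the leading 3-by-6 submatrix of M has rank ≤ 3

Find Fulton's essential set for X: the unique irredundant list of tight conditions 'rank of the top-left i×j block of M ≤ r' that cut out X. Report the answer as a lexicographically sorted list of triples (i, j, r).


Rank table r_w(6×6) implied by the 5 constraints:

  R[1]: 0 | 0 | 0 | 1 | 1 | 1
  R[2]: 0 | 1 | 1 | 2 | 2 | 2
  R[3]: 0 | 1 | 2 | 3 | 3 | 3
  R[4]: 1 | 2 | 3 | 4 | 4 | 4
  R[5]: 1 | 2 | 3 | 4 | 5 | 5
  R[6]: 1 | 2 | 3 | 4 | 5 | 6

the unique w with this rank table is (4, 2, 3, 1, 5, 6).

2 SE-corners of the 5-cell Rothe diagram give Ess(w):

[(1, 3, 0), (3, 1, 0)]


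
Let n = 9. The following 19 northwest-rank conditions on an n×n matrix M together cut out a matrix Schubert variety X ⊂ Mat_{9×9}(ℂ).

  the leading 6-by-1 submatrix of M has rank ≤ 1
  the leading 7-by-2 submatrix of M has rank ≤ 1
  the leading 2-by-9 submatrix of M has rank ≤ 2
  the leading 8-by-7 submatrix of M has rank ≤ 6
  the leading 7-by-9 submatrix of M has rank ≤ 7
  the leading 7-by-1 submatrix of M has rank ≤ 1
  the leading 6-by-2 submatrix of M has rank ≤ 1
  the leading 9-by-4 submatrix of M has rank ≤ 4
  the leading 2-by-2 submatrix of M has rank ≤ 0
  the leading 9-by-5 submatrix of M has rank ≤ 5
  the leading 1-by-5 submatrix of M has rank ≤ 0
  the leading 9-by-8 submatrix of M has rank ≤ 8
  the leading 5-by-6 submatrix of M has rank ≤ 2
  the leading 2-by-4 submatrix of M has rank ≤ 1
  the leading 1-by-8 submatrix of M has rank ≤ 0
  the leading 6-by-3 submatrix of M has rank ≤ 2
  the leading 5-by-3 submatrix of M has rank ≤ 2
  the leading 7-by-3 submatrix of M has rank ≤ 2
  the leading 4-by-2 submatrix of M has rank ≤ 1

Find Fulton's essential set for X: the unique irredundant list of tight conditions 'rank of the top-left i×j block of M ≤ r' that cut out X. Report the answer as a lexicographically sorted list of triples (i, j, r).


Reconstructing r_w from the 19 given conditions:

  R[1]: 0 0 0 0 0 0 0 0 1
  R[2]: 0 0 1 1 1 1 1 1 2
  R[3]: 1 1 2 2 2 2 2 2 3
  R[4]: 1 1 2 2 2 2 3 3 4
  R[5]: 1 1 2 2 2 2 3 4 5
  R[6]: 1 1 2 3 3 3 4 5 6
  R[7]: 1 1 2 3 4 4 5 6 7
  R[8]: 1 2 3 4 5 5 6 7 8
  R[9]: 1 2 3 4 5 6 7 8 9

the unique w with this rank table is (9, 3, 1, 7, 8, 4, 5, 2, 6).

Fulton essential set (4 of the 20 Rothe cells):

[(1, 8, 0), (2, 2, 0), (5, 6, 2), (7, 2, 1)]


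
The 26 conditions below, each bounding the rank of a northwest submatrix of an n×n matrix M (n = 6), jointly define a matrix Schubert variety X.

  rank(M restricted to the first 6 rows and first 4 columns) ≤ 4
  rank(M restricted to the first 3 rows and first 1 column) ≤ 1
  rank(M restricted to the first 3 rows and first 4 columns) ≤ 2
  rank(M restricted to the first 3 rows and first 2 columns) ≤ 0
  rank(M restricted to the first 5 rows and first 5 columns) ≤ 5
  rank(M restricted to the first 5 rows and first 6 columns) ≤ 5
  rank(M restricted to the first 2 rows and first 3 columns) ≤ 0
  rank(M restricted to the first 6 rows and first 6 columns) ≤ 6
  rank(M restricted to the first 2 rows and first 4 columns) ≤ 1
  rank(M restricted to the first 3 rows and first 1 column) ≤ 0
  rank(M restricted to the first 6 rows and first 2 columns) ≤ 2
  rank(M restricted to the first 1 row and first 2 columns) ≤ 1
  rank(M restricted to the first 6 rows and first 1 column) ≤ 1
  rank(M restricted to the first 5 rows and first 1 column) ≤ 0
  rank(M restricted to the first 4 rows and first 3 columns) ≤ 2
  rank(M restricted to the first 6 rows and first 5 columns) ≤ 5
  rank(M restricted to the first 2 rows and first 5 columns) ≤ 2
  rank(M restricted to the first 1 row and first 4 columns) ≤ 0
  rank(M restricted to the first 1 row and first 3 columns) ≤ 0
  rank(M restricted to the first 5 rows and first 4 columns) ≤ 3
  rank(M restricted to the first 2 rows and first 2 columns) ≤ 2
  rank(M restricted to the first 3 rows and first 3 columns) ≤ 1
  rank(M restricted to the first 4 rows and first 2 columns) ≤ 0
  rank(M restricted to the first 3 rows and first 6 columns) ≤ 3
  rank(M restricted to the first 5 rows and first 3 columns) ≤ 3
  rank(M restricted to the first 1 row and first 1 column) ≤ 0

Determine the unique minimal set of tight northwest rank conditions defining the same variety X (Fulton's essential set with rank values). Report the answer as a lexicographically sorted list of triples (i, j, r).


The tightest implied rank at each (i,j), from the 26 conditions:

  R[1]: 0 0 0 0 1 1
  R[2]: 0 0 0 1 2 2
  R[3]: 0 0 1 2 3 3
  R[4]: 0 0 1 2 3 4
  R[5]: 0 1 2 3 4 5
  R[6]: 1 2 3 4 5 6

the unique w with this rank table is (5, 4, 3, 6, 2, 1).

D(w) has 12 cells with 4 SE-corners; essential set:

[(1, 4, 0), (2, 3, 0), (4, 2, 0), (5, 1, 0)]


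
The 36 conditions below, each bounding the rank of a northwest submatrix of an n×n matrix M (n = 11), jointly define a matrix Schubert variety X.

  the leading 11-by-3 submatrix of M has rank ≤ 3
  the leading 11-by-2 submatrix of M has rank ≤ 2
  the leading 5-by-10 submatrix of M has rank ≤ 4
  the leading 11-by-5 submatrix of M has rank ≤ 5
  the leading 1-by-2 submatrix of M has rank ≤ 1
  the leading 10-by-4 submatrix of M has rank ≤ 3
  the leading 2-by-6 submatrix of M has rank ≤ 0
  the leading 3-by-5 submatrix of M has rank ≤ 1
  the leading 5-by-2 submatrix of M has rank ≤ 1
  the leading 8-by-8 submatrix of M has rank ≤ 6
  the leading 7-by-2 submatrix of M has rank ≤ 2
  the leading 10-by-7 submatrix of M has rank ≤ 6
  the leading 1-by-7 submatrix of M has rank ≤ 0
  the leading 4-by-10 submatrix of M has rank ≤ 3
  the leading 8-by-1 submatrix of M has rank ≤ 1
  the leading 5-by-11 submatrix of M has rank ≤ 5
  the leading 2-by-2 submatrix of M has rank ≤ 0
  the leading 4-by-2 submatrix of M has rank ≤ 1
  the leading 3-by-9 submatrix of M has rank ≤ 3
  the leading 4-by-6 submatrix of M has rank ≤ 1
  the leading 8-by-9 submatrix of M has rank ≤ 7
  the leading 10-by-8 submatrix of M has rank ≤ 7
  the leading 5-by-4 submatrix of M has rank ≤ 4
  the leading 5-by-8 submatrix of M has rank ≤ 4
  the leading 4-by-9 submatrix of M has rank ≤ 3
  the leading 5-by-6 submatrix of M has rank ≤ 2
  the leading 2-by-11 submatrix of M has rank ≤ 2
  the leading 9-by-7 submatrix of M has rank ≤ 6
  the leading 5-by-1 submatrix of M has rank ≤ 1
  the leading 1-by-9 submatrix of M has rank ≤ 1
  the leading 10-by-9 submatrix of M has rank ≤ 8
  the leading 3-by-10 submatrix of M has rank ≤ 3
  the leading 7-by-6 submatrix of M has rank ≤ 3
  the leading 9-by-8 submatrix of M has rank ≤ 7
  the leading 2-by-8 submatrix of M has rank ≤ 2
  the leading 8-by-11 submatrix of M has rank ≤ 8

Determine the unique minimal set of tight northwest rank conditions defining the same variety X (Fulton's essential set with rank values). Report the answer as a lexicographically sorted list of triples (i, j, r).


Reconstructing r_w from the 36 given conditions:

  row 1: 0, 0, 0, 0, 0, 0, 0, 1, 1, 1, 1
  row 2: 0, 0, 0, 0, 0, 0, 1, 2, 2, 2, 2
  row 3: 1, 1, 1, 1, 1, 1, 2, 3, 3, 3, 3
  row 4: 1, 1, 1, 1, 1, 1, 2, 3, 3, 3, 4
  row 5: 1, 1, 2, 2, 2, 2, 3, 4, 4, 4, 5
  row 6: 1, 2, 3, 3, 3, 3, 4, 5, 5, 5, 6
  row 7: 1, 2, 3, 3, 3, 3, 4, 5, 6, 6, 7
  row 8: 1, 2, 3, 3, 4, 4, 5, 6, 7, 7, 8
  row 9: 1, 2, 3, 3, 4, 5, 6, 7, 8, 8, 9
  row 10: 1, 2, 3, 3, 4, 5, 6, 7, 8, 9, 10
  row 11: 1, 2, 3, 4, 5, 6, 7, 8, 9, 10, 11

the unique w with this rank table is (8, 7, 1, 11, 3, 2, 9, 5, 6, 10, 4).

ℓ(w)=27; the 7 essential cells (i,j,r):

[(1, 7, 0), (2, 6, 0), (4, 6, 1), (4, 10, 3), (5, 2, 1), (7, 6, 3), (10, 4, 3)]


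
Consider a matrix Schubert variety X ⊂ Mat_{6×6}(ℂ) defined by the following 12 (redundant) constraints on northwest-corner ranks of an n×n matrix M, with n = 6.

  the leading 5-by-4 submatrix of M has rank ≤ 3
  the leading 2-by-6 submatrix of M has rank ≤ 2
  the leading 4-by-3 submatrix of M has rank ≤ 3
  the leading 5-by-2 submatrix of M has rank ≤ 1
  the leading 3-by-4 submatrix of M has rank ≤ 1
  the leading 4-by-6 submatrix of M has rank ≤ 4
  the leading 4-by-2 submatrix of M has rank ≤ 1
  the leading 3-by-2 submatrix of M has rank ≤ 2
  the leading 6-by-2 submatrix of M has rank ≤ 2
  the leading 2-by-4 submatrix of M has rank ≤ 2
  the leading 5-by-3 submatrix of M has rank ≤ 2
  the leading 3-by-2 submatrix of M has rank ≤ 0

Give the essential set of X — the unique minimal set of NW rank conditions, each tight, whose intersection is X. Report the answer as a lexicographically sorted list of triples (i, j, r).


Reconstructing r_w from the 12 given conditions:

  i=1: 0  0  1  1  1  1
  i=2: 0  0  1  1  2  2
  i=3: 0  0  1  1  2  3
  i=4: 1  1  2  2  3  4
  i=5: 1  1  2  3  4  5
  i=6: 1  2  3  4  5  6

so w = (3, 5, 6, 1, 4, 2).

3 SE-corners of the 9-cell Rothe diagram give Ess(w):

[(3, 2, 0), (3, 4, 1), (5, 2, 1)]


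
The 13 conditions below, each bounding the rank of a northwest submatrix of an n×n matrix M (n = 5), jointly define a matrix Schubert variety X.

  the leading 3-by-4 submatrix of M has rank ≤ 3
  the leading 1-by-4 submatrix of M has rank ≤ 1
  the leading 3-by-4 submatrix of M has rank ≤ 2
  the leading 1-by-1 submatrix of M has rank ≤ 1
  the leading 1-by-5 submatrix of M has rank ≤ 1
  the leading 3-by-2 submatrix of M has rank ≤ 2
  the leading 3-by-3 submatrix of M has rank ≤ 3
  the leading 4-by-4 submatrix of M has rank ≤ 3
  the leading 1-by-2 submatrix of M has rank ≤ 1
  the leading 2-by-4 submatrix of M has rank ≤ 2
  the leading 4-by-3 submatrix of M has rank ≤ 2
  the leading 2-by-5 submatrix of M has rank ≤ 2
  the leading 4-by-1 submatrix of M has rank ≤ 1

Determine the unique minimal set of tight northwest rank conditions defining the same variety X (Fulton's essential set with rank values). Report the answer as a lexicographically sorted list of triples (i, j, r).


Propagating the 13 rank bounds to every northwest block:

  row 1: 1, 1, 1, 1, 1
  row 2: 1, 2, 2, 2, 2
  row 3: 1, 2, 2, 2, 3
  row 4: 1, 2, 2, 3, 4
  row 5: 1, 2, 3, 4, 5

second differences of R give the permutation w = (1, 2, 5, 4, 3).

Fulton essential set (2 of the 3 Rothe cells):

[(3, 4, 2), (4, 3, 2)]


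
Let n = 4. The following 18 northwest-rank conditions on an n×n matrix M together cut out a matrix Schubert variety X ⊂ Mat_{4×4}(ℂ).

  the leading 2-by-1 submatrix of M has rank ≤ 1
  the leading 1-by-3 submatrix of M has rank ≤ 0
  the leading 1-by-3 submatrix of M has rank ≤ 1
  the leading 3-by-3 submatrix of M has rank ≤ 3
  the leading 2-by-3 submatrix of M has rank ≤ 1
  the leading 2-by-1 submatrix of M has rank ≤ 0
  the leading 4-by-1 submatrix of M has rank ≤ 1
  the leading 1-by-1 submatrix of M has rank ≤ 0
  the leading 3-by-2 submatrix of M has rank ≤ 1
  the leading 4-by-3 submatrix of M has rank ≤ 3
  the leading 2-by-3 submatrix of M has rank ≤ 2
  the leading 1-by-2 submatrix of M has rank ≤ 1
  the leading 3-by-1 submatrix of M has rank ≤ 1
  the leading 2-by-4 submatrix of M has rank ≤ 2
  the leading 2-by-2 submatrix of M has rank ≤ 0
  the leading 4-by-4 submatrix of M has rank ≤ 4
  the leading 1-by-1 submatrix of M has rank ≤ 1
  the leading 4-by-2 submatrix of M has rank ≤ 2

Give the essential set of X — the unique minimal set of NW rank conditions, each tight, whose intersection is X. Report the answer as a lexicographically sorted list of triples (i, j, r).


Computing R[i][j] = min implied NW-rank bound (n=4, 18 conditions):

  0  0  0  1
  0  0  1  2
  1  1  2  3
  1  2  3  4

the unique w with this rank table is (4, 3, 1, 2).

ℓ(w)=5; the 2 essential cells (i,j,r):

[(1, 3, 0), (2, 2, 0)]


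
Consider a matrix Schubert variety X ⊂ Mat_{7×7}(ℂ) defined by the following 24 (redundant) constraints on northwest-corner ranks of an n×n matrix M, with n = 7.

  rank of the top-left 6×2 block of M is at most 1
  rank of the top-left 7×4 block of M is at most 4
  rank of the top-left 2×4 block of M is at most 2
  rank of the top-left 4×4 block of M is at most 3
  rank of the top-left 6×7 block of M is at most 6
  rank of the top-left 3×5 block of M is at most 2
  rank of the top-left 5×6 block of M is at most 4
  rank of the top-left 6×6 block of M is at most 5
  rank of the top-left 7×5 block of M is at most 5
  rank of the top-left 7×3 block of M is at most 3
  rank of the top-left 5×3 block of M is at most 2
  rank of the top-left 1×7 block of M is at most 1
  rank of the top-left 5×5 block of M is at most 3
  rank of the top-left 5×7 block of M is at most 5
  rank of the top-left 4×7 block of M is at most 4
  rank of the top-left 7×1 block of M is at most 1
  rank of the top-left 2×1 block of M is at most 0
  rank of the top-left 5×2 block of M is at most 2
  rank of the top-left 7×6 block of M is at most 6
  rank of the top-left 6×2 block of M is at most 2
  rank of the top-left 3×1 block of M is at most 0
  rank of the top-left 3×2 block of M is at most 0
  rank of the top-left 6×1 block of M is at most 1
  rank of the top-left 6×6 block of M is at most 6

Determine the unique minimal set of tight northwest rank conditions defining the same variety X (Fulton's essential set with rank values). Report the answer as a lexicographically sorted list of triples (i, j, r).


Reconstructing r_w from the 24 given conditions:

  row 1: 0 0 1 1 1 1 1
  row 2: 0 0 1 2 2 2 2
  row 3: 0 0 1 2 2 3 3
  row 4: 1 1 2 3 3 4 4
  row 5: 1 1 2 3 3 4 5
  row 6: 1 1 2 3 4 5 6
  row 7: 1 2 3 4 5 6 7

reading off 1-entries of Δ²R: w = (3, 4, 6, 1, 7, 5, 2).

D(w) has 10 cells with 4 SE-corners; essential set:

[(3, 2, 0), (3, 5, 2), (5, 5, 3), (6, 2, 1)]


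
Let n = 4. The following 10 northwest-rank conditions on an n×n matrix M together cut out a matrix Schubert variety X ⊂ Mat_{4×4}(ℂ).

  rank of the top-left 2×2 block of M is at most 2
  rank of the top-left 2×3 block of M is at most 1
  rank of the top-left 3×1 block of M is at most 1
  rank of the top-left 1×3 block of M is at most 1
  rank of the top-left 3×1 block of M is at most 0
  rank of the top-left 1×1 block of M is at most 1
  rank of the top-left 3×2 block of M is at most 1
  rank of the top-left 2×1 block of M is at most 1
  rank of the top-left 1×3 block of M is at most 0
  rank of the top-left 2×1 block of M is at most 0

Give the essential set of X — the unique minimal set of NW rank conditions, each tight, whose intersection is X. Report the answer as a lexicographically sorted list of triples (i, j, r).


Reconstructing r_w from the 10 given conditions:

  i=1: 0 0 0 1
  i=2: 0 1 1 2
  i=3: 0 1 2 3
  i=4: 1 2 3 4

so w = (4, 2, 3, 1).

D(w) has 5 cells with 2 SE-corners; essential set:

[(1, 3, 0), (3, 1, 0)]


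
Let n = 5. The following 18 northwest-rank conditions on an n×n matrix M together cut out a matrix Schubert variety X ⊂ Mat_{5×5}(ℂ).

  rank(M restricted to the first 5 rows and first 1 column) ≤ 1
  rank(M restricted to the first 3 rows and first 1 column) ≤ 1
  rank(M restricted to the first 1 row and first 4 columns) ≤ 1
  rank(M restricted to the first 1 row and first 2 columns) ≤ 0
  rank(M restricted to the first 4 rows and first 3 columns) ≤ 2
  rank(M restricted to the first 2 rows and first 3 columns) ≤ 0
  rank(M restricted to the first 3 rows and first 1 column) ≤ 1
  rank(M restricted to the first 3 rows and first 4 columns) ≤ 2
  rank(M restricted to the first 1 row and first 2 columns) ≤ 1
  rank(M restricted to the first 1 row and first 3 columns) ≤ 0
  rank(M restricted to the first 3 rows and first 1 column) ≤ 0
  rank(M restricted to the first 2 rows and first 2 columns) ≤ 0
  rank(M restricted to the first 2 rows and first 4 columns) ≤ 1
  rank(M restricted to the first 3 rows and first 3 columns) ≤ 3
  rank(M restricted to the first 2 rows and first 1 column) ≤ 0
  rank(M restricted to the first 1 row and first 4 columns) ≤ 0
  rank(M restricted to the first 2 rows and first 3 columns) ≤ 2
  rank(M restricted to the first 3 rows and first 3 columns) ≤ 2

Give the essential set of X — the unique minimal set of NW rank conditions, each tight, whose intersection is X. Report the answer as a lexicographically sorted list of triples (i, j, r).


Computing R[i][j] = min implied NW-rank bound (n=5, 18 conditions):

  row 1: 0, 0, 0, 0, 1
  row 2: 0, 0, 0, 1, 2
  row 3: 0, 1, 1, 2, 3
  row 4: 1, 2, 2, 3, 4
  row 5: 1, 2, 3, 4, 5

giving w = (5, 4, 2, 1, 3) via Δ²R.

Rothe diagram D(w) (8 cells), 3 SE-corners (essential conditions):

[(1, 4, 0), (2, 3, 0), (3, 1, 0)]


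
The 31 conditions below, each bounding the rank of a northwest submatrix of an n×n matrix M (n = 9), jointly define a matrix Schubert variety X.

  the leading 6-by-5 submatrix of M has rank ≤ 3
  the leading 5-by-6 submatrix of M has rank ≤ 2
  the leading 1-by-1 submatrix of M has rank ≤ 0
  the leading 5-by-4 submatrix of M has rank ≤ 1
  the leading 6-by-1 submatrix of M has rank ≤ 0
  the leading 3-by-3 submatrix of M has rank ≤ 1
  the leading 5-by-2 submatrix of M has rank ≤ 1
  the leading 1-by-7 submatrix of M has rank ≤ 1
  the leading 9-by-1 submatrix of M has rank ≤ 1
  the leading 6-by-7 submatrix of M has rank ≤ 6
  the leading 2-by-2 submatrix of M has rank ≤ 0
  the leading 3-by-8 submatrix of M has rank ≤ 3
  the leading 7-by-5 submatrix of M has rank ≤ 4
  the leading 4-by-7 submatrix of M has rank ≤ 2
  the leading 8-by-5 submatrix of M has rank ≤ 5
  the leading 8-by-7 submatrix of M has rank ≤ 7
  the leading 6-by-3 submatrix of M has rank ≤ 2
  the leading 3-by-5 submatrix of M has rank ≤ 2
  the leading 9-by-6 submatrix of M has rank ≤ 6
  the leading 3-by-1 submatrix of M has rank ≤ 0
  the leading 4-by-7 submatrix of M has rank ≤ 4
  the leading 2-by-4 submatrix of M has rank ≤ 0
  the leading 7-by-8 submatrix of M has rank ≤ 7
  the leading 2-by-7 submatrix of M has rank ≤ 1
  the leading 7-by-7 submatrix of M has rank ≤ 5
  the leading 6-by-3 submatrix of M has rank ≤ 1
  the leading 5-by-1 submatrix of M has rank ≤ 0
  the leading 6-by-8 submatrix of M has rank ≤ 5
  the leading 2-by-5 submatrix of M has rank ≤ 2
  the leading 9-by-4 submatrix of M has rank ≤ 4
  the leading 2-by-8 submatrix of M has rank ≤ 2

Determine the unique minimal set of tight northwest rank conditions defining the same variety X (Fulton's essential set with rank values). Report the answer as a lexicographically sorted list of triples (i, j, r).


The tightest implied rank at each (i,j), from the 31 conditions:

  0  0  0  0  1  1  1  1  1
  0  0  0  0  1  1  1  2  2
  0  1  1  1  2  2  2  3  3
  0  1  1  1  2  2  2  3  4
  0  1  1  1  2  2  3  4  5
  0  1  1  2  3  3  4  5  6
  1  2  2  3  4  4  5  6  7
  1  2  3  4  5  5  6  7  8
  1  2  3  4  5  6  7  8  9

reading off 1-entries of Δ²R: w = (5, 8, 2, 9, 7, 4, 1, 3, 6).

D(w) has 22 cells with 7 SE-corners; essential set:

[(2, 4, 0), (2, 7, 1), (4, 7, 2), (5, 4, 1), (5, 6, 2), (6, 1, 0), (6, 3, 1)]


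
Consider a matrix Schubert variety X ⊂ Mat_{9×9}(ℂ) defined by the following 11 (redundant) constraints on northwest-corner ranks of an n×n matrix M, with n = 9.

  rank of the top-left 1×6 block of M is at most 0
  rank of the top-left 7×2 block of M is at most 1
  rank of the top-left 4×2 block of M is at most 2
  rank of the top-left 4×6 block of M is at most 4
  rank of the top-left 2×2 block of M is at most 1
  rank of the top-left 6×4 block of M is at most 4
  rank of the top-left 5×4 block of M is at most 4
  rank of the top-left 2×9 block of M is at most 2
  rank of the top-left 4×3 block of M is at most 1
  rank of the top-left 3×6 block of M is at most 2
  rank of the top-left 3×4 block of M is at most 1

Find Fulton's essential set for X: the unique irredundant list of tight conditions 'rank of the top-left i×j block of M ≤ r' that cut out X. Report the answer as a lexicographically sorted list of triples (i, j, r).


Computing R[i][j] = min implied NW-rank bound (n=9, 11 conditions):

  row 1: 0 0 0 0 0 0 1 1 1
  row 2: 1 1 1 1 1 1 2 2 2
  row 3: 1 1 1 1 2 2 3 3 3
  row 4: 1 1 1 2 3 3 4 4 4
  row 5: 1 1 2 3 4 4 5 5 5
  row 6: 1 1 2 3 4 5 6 6 6
  row 7: 1 1 2 3 4 5 6 7 7
  row 8: 1 2 3 4 5 6 7 8 8
  row 9: 1 2 3 4 5 6 7 8 9

second differences of R give the permutation w = (7, 1, 5, 4, 3, 6, 8, 2, 9).

|D(w)|=14, |Ess(w)|=4:

[(1, 6, 0), (3, 4, 1), (4, 3, 1), (7, 2, 1)]


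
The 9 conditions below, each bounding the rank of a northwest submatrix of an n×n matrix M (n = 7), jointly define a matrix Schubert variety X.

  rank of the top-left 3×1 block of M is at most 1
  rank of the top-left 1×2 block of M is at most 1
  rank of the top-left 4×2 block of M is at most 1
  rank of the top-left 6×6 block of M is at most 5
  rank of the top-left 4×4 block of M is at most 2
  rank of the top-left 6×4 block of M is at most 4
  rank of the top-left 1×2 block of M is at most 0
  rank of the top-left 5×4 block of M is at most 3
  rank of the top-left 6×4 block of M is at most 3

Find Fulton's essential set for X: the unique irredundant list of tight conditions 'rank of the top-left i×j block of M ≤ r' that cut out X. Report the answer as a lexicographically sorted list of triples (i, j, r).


Recovering R(i,j) via the rank-extension bound from the 9 conditions:

  R[1]: 0 | 0 | 1 | 1 | 1 | 1 | 1
  R[2]: 1 | 1 | 2 | 2 | 2 | 2 | 2
  R[3]: 1 | 1 | 2 | 2 | 3 | 3 | 3
  R[4]: 1 | 1 | 2 | 2 | 3 | 4 | 4
  R[5]: 1 | 2 | 3 | 3 | 4 | 5 | 5
  R[6]: 1 | 2 | 3 | 3 | 4 | 5 | 6
  R[7]: 1 | 2 | 3 | 4 | 5 | 6 | 7

hence w(1..7) = (3, 1, 5, 6, 2, 7, 4).

Fulton essential set (4 of the 7 Rothe cells):

[(1, 2, 0), (4, 2, 1), (4, 4, 2), (6, 4, 3)]


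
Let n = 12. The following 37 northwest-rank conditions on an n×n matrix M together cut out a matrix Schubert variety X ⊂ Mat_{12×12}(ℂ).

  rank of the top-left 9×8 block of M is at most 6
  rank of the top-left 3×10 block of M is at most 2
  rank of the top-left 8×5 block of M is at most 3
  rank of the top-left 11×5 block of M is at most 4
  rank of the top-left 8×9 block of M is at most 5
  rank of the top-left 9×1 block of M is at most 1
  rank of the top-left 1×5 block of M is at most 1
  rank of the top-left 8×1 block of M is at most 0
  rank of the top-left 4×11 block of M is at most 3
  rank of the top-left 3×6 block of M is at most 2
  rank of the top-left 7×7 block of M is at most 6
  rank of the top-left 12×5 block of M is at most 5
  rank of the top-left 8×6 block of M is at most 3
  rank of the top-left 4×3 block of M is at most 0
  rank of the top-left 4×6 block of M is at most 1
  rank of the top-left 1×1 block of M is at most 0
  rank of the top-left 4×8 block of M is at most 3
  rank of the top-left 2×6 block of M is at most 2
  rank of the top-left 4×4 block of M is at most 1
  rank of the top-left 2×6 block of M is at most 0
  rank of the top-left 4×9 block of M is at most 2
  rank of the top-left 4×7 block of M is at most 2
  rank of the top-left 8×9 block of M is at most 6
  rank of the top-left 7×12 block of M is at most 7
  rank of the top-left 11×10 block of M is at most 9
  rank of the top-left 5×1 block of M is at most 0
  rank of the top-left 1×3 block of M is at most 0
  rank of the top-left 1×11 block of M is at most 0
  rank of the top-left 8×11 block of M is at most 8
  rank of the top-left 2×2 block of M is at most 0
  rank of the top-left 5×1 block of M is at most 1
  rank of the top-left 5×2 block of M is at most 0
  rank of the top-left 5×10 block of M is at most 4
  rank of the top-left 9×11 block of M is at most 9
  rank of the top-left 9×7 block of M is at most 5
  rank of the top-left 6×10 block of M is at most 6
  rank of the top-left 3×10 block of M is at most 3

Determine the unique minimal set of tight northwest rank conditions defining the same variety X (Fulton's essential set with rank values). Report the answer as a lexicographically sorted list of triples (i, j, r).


Computing R[i][j] = min implied NW-rank bound (n=12, 37 conditions):

  i=1: 0 | 0 | 0 | 0 | 0 | 0 | 0 | 0 | 0 | 0 | 0 | 1
  i=2: 0 | 0 | 0 | 0 | 0 | 0 | 1 | 1 | 1 | 1 | 1 | 2
  i=3: 0 | 0 | 0 | 1 | 1 | 1 | 2 | 2 | 2 | 2 | 2 | 3
  i=4: 0 | 0 | 0 | 1 | 1 | 1 | 2 | 2 | 2 | 3 | 3 | 4
  i=5: 0 | 0 | 1 | 2 | 2 | 2 | 3 | 3 | 3 | 4 | 4 | 5
  i=6: 0 | 1 | 2 | 3 | 3 | 3 | 4 | 4 | 4 | 5 | 5 | 6
  i=7: 0 | 1 | 2 | 3 | 3 | 3 | 4 | 5 | 5 | 6 | 6 | 7
  i=8: 0 | 1 | 2 | 3 | 3 | 3 | 4 | 5 | 5 | 6 | 7 | 8
  i=9: 1 | 2 | 3 | 4 | 4 | 4 | 5 | 6 | 6 | 7 | 8 | 9
  i=10: 1 | 2 | 3 | 4 | 4 | 5 | 6 | 7 | 7 | 8 | 9 | 10
  i=11: 1 | 2 | 3 | 4 | 4 | 5 | 6 | 7 | 8 | 9 | 10 | 11
  i=12: 1 | 2 | 3 | 4 | 5 | 6 | 7 | 8 | 9 | 10 | 11 | 12

so w = (12, 7, 4, 10, 3, 2, 8, 11, 1, 6, 9, 5).

10 SE-corners of the 39-cell Rothe diagram give Ess(w):

[(1, 11, 0), (2, 6, 0), (4, 3, 0), (4, 6, 1), (4, 9, 2), (5, 2, 0), (8, 1, 0), (8, 6, 3), (8, 9, 5), (11, 5, 4)]


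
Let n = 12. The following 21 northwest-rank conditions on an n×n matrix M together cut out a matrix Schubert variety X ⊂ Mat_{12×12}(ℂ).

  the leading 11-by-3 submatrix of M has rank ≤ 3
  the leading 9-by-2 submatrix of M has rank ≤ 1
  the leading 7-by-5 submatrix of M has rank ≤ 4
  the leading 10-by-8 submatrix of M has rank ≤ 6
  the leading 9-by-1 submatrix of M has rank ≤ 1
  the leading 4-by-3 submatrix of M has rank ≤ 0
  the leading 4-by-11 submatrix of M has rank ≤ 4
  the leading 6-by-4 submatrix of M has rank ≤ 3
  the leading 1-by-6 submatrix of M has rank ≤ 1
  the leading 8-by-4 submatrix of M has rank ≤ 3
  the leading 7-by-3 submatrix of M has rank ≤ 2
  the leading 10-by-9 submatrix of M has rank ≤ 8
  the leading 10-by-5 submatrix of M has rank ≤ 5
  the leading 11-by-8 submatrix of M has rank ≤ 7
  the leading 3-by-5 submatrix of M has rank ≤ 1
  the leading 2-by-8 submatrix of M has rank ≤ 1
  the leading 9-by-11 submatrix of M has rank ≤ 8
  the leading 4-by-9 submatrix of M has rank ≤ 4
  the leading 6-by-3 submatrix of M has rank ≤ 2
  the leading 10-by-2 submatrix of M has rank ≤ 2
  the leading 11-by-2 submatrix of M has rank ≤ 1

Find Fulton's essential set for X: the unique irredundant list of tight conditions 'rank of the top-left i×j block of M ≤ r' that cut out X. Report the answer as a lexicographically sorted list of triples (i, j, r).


Recovering R(i,j) via the rank-extension bound from the 21 conditions:

  0  0  0  1  1  1  1  1  1  1  1  1
  0  0  0  1  1  1  1  1  2  2  2  2
  0  0  0  1  1  2  2  2  3  3  3  3
  0  0  0  1  2  3  3  3  4  4  4  4
  1  1  1  2  3  4  4  4  5  5  5  5
  1  1  2  3  4  5  5  5  6  6  6  6
  1  1  2  3  4  5  6  6  7  7  7  7
  1  1  2  3  4  5  6  6  7  8  8  8
  1  1  2  3  4  5  6  6  7  8  8  9
  1  1  2  3  4  5  6  6  7  8  9  10
  1  1  2  3  4  5  6  7  8  9  10  11
  1  2  3  4  5  6  7  8  9  10  11  12

giving w = (4, 9, 6, 5, 1, 3, 7, 10, 12, 11, 8, 2) via Δ²R.

D(w) has 27 cells with 6 SE-corners; essential set:

[(2, 8, 1), (3, 5, 1), (4, 3, 0), (9, 11, 8), (10, 8, 6), (11, 2, 1)]


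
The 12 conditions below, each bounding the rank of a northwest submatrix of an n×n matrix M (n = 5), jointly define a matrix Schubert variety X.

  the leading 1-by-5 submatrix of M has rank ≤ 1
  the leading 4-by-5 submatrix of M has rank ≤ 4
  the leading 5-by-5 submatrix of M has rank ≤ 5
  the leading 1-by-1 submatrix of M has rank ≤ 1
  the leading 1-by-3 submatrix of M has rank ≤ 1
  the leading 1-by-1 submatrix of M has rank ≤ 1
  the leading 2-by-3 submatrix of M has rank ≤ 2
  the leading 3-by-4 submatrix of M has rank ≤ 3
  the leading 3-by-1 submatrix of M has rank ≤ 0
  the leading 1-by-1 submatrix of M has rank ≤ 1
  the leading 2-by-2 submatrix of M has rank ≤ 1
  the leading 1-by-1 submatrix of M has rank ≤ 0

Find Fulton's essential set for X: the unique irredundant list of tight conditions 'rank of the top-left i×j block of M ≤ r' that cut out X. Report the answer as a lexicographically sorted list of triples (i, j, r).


Rank table r_w(5×5) implied by the 12 constraints:

  i=1: 0 | 1 | 1 | 1 | 1
  i=2: 0 | 1 | 2 | 2 | 2
  i=3: 0 | 1 | 2 | 3 | 3
  i=4: 1 | 2 | 3 | 4 | 4
  i=5: 1 | 2 | 3 | 4 | 5

second differences of R give the permutation w = (2, 3, 4, 1, 5).

1 SE-corner of the 3-cell Rothe diagram gives Ess(w):

[(3, 1, 0)]


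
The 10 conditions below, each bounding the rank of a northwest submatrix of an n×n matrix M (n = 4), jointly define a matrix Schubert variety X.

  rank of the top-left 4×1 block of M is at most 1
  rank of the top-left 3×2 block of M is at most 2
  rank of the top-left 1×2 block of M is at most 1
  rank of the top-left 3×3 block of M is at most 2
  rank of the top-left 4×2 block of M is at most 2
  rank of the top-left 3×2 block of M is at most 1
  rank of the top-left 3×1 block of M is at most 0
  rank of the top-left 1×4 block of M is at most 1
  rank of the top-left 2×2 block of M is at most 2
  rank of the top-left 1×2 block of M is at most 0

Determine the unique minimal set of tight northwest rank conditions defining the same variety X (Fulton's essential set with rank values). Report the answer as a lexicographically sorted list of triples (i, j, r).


Recovering R(i,j) via the rank-extension bound from the 10 conditions:

  R[1]: 0 | 0 | 1 | 1
  R[2]: 0 | 1 | 2 | 2
  R[3]: 0 | 1 | 2 | 3
  R[4]: 1 | 2 | 3 | 4

giving w = (3, 2, 4, 1) via Δ²R.

D(w) has 4 cells with 2 SE-corners; essential set:

[(1, 2, 0), (3, 1, 0)]


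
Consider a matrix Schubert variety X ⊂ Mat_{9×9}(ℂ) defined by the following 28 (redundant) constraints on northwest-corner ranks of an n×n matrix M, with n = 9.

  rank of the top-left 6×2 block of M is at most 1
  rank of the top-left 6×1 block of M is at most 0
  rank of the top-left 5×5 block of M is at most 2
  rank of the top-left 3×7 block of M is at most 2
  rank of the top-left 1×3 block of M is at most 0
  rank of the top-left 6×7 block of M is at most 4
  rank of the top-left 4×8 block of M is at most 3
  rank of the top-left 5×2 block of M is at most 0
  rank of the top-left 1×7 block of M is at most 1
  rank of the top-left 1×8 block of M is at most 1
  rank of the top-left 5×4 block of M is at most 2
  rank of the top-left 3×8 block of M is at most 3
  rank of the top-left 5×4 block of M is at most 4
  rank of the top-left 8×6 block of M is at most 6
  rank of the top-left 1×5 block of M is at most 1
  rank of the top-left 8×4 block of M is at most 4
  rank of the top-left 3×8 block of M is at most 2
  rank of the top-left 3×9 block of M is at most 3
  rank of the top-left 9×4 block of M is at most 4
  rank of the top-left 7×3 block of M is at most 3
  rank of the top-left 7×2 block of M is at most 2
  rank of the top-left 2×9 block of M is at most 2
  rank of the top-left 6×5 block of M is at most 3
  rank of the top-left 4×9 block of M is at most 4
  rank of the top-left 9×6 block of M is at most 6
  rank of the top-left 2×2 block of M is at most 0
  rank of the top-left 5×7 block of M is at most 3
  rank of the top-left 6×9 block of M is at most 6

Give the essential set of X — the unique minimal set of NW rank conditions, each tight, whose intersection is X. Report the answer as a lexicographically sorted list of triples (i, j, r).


The tightest implied rank at each (i,j), from the 28 conditions:

  0 0 0 1 1 1 1 1 1
  0 0 1 2 2 2 2 2 2
  0 0 1 2 2 2 2 2 3
  0 0 1 2 2 3 3 3 4
  0 0 1 2 2 3 3 4 5
  0 1 2 3 3 4 4 5 6
  1 2 3 4 4 5 5 6 7
  1 2 3 4 5 6 6 7 8
  1 2 3 4 5 6 7 8 9

reading off 1-entries of Δ²R: w = (4, 3, 9, 6, 8, 2, 1, 5, 7).

6 SE-corners of the 19-cell Rothe diagram give Ess(w):

[(1, 3, 0), (3, 8, 2), (5, 2, 0), (5, 5, 2), (5, 7, 3), (6, 1, 0)]


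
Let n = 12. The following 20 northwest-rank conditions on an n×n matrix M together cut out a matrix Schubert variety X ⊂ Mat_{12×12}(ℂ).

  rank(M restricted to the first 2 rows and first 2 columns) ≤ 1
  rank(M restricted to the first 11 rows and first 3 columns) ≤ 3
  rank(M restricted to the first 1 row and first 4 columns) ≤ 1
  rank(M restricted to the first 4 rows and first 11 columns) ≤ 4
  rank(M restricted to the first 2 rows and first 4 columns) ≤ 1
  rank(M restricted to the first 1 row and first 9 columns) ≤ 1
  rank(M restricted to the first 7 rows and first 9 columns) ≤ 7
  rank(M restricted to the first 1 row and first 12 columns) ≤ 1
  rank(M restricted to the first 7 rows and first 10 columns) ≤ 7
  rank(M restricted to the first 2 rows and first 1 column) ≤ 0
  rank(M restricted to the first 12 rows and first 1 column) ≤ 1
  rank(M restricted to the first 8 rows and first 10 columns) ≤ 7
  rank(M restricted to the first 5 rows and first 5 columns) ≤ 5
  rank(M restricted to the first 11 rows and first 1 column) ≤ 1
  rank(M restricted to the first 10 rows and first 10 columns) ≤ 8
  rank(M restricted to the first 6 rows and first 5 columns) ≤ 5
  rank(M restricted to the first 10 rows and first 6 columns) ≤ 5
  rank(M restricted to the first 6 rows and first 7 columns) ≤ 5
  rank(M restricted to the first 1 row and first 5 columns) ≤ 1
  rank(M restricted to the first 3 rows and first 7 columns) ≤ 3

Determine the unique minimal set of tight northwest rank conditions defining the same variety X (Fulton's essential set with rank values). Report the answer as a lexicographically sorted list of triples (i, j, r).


Rank table r_w(12×12) implied by the 20 constraints:

  row 1: 0 | 1 | 1 | 1 | 1 | 1 | 1 | 1 | 1 | 1 | 1 | 1
  row 2: 0 | 1 | 1 | 1 | 2 | 2 | 2 | 2 | 2 | 2 | 2 | 2
  row 3: 1 | 2 | 2 | 2 | 3 | 3 | 3 | 3 | 3 | 3 | 3 | 3
  row 4: 1 | 2 | 3 | 3 | 4 | 4 | 4 | 4 | 4 | 4 | 4 | 4
  row 5: 1 | 2 | 3 | 4 | 5 | 5 | 5 | 5 | 5 | 5 | 5 | 5
  row 6: 1 | 2 | 3 | 4 | 5 | 5 | 5 | 6 | 6 | 6 | 6 | 6
  row 7: 1 | 2 | 3 | 4 | 5 | 5 | 6 | 7 | 7 | 7 | 7 | 7
  row 8: 1 | 2 | 3 | 4 | 5 | 5 | 6 | 7 | 7 | 7 | 8 | 8
  row 9: 1 | 2 | 3 | 4 | 5 | 5 | 6 | 7 | 8 | 8 | 9 | 9
  row 10: 1 | 2 | 3 | 4 | 5 | 5 | 6 | 7 | 8 | 8 | 9 | 10
  row 11: 1 | 2 | 3 | 4 | 5 | 6 | 7 | 8 | 9 | 9 | 10 | 11
  row 12: 1 | 2 | 3 | 4 | 5 | 6 | 7 | 8 | 9 | 10 | 11 | 12

hence w(1..12) = (2, 5, 1, 3, 4, 8, 7, 11, 9, 12, 6, 10).

Fulton essential set (6 of the 13 Rothe cells):

[(2, 1, 0), (2, 4, 1), (6, 7, 5), (8, 10, 7), (10, 6, 5), (10, 10, 8)]


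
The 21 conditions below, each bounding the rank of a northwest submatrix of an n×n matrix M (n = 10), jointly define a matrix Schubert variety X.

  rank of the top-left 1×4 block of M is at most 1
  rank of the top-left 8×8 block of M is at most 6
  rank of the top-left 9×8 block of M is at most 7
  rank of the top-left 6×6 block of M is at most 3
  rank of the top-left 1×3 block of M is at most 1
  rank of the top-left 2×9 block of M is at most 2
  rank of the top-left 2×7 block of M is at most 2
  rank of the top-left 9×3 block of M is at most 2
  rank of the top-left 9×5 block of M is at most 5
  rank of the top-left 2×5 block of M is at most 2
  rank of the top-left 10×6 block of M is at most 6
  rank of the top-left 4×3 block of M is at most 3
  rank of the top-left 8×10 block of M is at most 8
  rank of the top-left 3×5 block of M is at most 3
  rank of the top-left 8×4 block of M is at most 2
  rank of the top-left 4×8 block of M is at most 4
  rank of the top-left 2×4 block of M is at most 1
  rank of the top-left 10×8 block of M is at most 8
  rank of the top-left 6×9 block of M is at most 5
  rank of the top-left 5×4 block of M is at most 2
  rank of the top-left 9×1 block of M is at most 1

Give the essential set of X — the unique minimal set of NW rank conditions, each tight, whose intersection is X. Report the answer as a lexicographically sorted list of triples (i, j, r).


Computing R[i][j] = min implied NW-rank bound (n=10, 21 conditions):

  1, 1, 1, 1, 1, 1, 1, 1, 1, 1
  1, 1, 1, 1, 2, 2, 2, 2, 2, 2
  1, 2, 2, 2, 3, 3, 3, 3, 3, 3
  1, 2, 2, 2, 3, 3, 4, 4, 4, 4
  1, 2, 2, 2, 3, 3, 4, 5, 5, 5
  1, 2, 2, 2, 3, 3, 4, 5, 5, 6
  1, 2, 2, 2, 3, 4, 5, 6, 6, 7
  1, 2, 2, 2, 3, 4, 5, 6, 7, 8
  1, 2, 2, 3, 4, 5, 6, 7, 8, 9
  1, 2, 3, 4, 5, 6, 7, 8, 9, 10

second differences of R give the permutation w = (1, 5, 2, 7, 8, 10, 6, 9, 4, 3).

Rothe diagram D(w) (18 cells), 5 SE-corners (essential conditions):

[(2, 4, 1), (6, 6, 3), (6, 9, 5), (8, 4, 2), (9, 3, 2)]


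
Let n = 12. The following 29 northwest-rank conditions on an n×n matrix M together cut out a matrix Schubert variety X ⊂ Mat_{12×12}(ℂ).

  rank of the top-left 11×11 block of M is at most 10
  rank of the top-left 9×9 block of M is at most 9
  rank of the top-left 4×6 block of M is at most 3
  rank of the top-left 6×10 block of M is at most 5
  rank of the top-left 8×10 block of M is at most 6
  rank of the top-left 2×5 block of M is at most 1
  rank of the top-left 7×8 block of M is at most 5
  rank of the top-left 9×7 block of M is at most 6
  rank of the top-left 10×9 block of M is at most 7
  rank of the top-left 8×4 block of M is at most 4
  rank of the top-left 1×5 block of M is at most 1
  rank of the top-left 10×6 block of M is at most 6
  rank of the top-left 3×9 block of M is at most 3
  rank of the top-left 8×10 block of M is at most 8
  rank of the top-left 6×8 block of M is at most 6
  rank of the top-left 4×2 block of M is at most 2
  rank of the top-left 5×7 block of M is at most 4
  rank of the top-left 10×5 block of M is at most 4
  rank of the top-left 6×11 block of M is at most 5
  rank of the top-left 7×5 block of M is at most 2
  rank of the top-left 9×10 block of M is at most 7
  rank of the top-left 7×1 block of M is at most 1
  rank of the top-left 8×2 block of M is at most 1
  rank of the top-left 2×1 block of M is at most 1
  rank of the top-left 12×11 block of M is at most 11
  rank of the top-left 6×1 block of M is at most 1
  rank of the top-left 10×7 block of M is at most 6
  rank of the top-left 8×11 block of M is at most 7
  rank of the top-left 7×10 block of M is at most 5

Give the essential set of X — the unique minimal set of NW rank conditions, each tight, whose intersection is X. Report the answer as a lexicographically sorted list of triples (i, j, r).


Recovering R(i,j) via the rank-extension bound from the 29 conditions:

  1 1 1 1 1 1 1 1 1 1 1 1
  1 1 1 1 1 2 2 2 2 2 2 2
  1 1 2 2 2 3 3 3 3 3 3 3
  1 1 2 2 2 3 4 4 4 4 4 4
  1 1 2 2 2 3 4 5 5 5 5 5
  1 1 2 2 2 3 4 5 5 5 5 6
  1 1 2 2 2 3 4 5 5 5 6 7
  1 1 2 3 3 4 5 6 6 6 7 8
  1 2 3 4 4 5 6 7 7 7 8 9
  1 2 3 4 4 5 6 7 7 8 9 10
  1 2 3 4 5 6 7 8 8 9 10 11
  1 2 3 4 5 6 7 8 9 10 11 12

reading off 1-entries of Δ²R: w = (1, 6, 3, 7, 8, 12, 11, 4, 2, 10, 5, 9).

|D(w)|=25, |Ess(w)|=7:

[(2, 5, 1), (6, 11, 5), (7, 5, 2), (7, 10, 5), (8, 2, 1), (10, 5, 4), (10, 9, 7)]
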